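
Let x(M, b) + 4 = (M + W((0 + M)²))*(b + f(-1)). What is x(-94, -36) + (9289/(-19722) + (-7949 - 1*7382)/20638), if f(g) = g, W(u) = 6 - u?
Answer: 33597966995165/101755659 ≈ 3.3018e+5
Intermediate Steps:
x(M, b) = -4 + (-1 + b)*(6 + M - M²) (x(M, b) = -4 + (M + (6 - (0 + M)²))*(b - 1) = -4 + (M + (6 - M²))*(-1 + b) = -4 + (6 + M - M²)*(-1 + b) = -4 + (-1 + b)*(6 + M - M²))
x(-94, -36) + (9289/(-19722) + (-7949 - 1*7382)/20638) = (-10 + (-94)² - 1*(-94) - 94*(-36) - 1*(-36)*(-6 + (-94)²)) + (9289/(-19722) + (-7949 - 1*7382)/20638) = (-10 + 8836 + 94 + 3384 - 1*(-36)*(-6 + 8836)) + (9289*(-1/19722) + (-7949 - 7382)*(1/20638)) = (-10 + 8836 + 94 + 3384 - 1*(-36)*8830) + (-9289/19722 - 15331*1/20638) = (-10 + 8836 + 94 + 3384 + 317880) + (-9289/19722 - 15331/20638) = 330184 - 123516091/101755659 = 33597966995165/101755659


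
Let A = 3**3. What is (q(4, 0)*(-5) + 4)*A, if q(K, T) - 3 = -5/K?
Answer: -513/4 ≈ -128.25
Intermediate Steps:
A = 27
q(K, T) = 3 - 5/K
(q(4, 0)*(-5) + 4)*A = ((3 - 5/4)*(-5) + 4)*27 = ((7/4)*(-5) + 4)*27 = (-35/4 + 4)*27 = -19/4*27 = -513/4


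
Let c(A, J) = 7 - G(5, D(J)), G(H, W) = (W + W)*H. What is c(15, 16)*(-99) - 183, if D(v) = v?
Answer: 14964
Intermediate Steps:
G(H, W) = 2*H*W (G(H, W) = (2*W)*H = 2*H*W)
c(A, J) = 7 - 10*J (c(A, J) = 7 - 2*5*J = 7 - 10*J)
c(15, 16)*(-99) - 183 = (7 - 10*16)*(-99) - 183 = (7 - 160)*(-99) - 183 = -153*(-99) - 183 = 15147 - 183 = 14964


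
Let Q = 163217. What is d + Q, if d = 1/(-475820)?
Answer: 77661912939/475820 ≈ 1.6322e+5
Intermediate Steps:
d = -1/475820 ≈ -2.1016e-6
d + Q = -1/475820 + 163217 = 77661912939/475820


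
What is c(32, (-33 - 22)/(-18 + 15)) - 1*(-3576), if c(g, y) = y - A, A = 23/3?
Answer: 10760/3 ≈ 3586.7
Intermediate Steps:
A = 23/3 (A = 23*(⅓) = 23/3 ≈ 7.6667)
c(g, y) = -23/3 + y (c(g, y) = y - 1*23/3 = y - 23/3 = -23/3 + y)
c(32, (-33 - 22)/(-18 + 15)) - 1*(-3576) = (-23/3 + (-33 - 22)/(-18 + 15)) - 1*(-3576) = (-23/3 - 55/(-3)) + 3576 = (-23/3 - 55*(-⅓)) + 3576 = (-23/3 + 55/3) + 3576 = 32/3 + 3576 = 10760/3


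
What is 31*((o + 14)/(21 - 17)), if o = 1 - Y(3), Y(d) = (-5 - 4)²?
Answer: -1023/2 ≈ -511.50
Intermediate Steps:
Y(d) = 81 (Y(d) = (-9)² = 81)
o = -80 (o = 1 - 1*81 = 1 - 81 = -80)
31*((o + 14)/(21 - 17)) = 31*((-80 + 14)/(21 - 17)) = 31*(-66/4) = 31*(-66*¼) = 31*(-33/2) = -1023/2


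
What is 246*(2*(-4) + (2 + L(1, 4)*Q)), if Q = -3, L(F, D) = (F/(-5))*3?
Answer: -5166/5 ≈ -1033.2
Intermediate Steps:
L(F, D) = -3*F/5 (L(F, D) = (F*(-⅕))*3 = -F/5*3 = -3*F/5)
246*(2*(-4) + (2 + L(1, 4)*Q)) = 246*(2*(-4) + (2 - ⅗*1*(-3))) = 246*(-8 + (2 - ⅗*(-3))) = 246*(-8 + (2 + 9/5)) = 246*(-8 + 19/5) = 246*(-21/5) = -5166/5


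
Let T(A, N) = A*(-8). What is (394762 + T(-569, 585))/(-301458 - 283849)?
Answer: -399314/585307 ≈ -0.68223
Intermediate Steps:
T(A, N) = -8*A
(394762 + T(-569, 585))/(-301458 - 283849) = (394762 - 8*(-569))/(-301458 - 283849) = (394762 + 4552)/(-585307) = 399314*(-1/585307) = -399314/585307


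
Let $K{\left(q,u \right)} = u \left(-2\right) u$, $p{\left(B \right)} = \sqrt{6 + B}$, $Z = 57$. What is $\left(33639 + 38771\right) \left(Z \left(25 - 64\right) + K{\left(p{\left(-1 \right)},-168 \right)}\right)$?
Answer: $-4248367110$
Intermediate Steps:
$K{\left(q,u \right)} = - 2 u^{2}$ ($K{\left(q,u \right)} = - 2 u u = - 2 u^{2}$)
$\left(33639 + 38771\right) \left(Z \left(25 - 64\right) + K{\left(p{\left(-1 \right)},-168 \right)}\right) = \left(33639 + 38771\right) \left(57 \left(25 - 64\right) - 2 \left(-168\right)^{2}\right) = 72410 \left(57 \left(-39\right) - 56448\right) = 72410 \left(-2223 - 56448\right) = 72410 \left(-58671\right) = -4248367110$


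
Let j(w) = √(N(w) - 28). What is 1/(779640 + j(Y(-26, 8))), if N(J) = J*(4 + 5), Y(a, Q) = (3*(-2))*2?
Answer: 97455/75979816217 - I*√34/303919264868 ≈ 1.2826e-6 - 1.9186e-11*I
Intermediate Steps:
Y(a, Q) = -12 (Y(a, Q) = -6*2 = -12)
N(J) = 9*J (N(J) = J*9 = 9*J)
j(w) = √(-28 + 9*w) (j(w) = √(9*w - 28) = √(-28 + 9*w))
1/(779640 + j(Y(-26, 8))) = 1/(779640 + √(-28 + 9*(-12))) = 1/(779640 + √(-28 - 108)) = 1/(779640 + √(-136)) = 1/(779640 + 2*I*√34)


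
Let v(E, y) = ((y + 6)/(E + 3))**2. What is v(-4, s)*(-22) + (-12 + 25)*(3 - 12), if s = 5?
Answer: -2779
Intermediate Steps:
v(E, y) = (6 + y)**2/(3 + E)**2 (v(E, y) = ((6 + y)/(3 + E))**2 = (6 + y)**2/(3 + E)**2)
v(-4, s)*(-22) + (-12 + 25)*(3 - 12) = ((6 + 5)**2/(3 - 4)**2)*(-22) + (-12 + 25)*(3 - 12) = (11**2/(-1)**2)*(-22) + 13*(-9) = (1*121)*(-22) - 117 = 121*(-22) - 117 = -2662 - 117 = -2779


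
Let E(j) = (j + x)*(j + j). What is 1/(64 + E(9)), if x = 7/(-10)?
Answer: 5/1067 ≈ 0.0046860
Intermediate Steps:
x = -7/10 (x = 7*(-⅒) = -7/10 ≈ -0.70000)
E(j) = 2*j*(-7/10 + j) (E(j) = (j - 7/10)*(j + j) = (-7/10 + j)*(2*j) = 2*j*(-7/10 + j))
1/(64 + E(9)) = 1/(64 + (⅕)*9*(-7 + 10*9)) = 1/(64 + (⅕)*9*(-7 + 90)) = 1/(64 + (⅕)*9*83) = 1/(64 + 747/5) = 1/(1067/5) = 5/1067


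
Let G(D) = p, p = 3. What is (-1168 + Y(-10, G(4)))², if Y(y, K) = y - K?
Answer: 1394761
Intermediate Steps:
G(D) = 3
(-1168 + Y(-10, G(4)))² = (-1168 + (-10 - 1*3))² = (-1168 + (-10 - 3))² = (-1168 - 13)² = (-1181)² = 1394761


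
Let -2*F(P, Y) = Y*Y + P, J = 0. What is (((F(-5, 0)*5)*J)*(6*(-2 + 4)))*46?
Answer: 0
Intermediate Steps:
F(P, Y) = -P/2 - Y**2/2 (F(P, Y) = -(Y*Y + P)/2 = -(Y**2 + P)/2 = -(P + Y**2)/2 = -P/2 - Y**2/2)
(((F(-5, 0)*5)*J)*(6*(-2 + 4)))*46 = ((((-1/2*(-5) - 1/2*0**2)*5)*0)*(6*(-2 + 4)))*46 = ((((5/2 - 1/2*0)*5)*0)*(6*2))*46 = ((((5/2 + 0)*5)*0)*12)*46 = ((((5/2)*5)*0)*12)*46 = (((25/2)*0)*12)*46 = (0*12)*46 = 0*46 = 0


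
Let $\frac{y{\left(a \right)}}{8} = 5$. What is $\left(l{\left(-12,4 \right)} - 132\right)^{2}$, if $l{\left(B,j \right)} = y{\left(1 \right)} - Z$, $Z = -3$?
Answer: $7921$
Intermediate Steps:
$y{\left(a \right)} = 40$ ($y{\left(a \right)} = 8 \cdot 5 = 40$)
$l{\left(B,j \right)} = 43$ ($l{\left(B,j \right)} = 40 - -3 = 40 + 3 = 43$)
$\left(l{\left(-12,4 \right)} - 132\right)^{2} = \left(43 - 132\right)^{2} = \left(-89\right)^{2} = 7921$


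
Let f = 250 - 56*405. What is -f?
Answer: 22430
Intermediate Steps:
f = -22430 (f = 250 - 22680 = -22430)
-f = -1*(-22430) = 22430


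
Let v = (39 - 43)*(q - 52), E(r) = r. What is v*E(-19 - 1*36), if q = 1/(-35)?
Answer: -80124/7 ≈ -11446.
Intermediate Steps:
q = -1/35 ≈ -0.028571
v = 7284/35 (v = (39 - 43)*(-1/35 - 52) = -4*(-1821/35) = 7284/35 ≈ 208.11)
v*E(-19 - 1*36) = 7284*(-19 - 1*36)/35 = 7284*(-19 - 36)/35 = (7284/35)*(-55) = -80124/7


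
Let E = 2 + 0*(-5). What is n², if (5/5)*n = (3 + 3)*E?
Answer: 144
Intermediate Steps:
E = 2 (E = 2 + 0 = 2)
n = 12 (n = (3 + 3)*2 = 6*2 = 12)
n² = 12² = 144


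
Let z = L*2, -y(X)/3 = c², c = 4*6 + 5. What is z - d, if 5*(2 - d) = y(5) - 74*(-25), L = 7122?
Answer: 70537/5 ≈ 14107.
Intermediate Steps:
c = 29 (c = 24 + 5 = 29)
y(X) = -2523 (y(X) = -3*29² = -3*841 = -2523)
z = 14244 (z = 7122*2 = 14244)
d = 683/5 (d = 2 - (-2523 - 74*(-25))/5 = 2 - (-2523 + 1850)/5 = 2 - ⅕*(-673) = 2 + 673/5 = 683/5 ≈ 136.60)
z - d = 14244 - 1*683/5 = 14244 - 683/5 = 70537/5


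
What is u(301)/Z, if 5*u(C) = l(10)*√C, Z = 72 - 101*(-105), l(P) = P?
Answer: 2*√301/10677 ≈ 0.0032499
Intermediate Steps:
Z = 10677 (Z = 72 + 10605 = 10677)
u(C) = 2*√C (u(C) = (10*√C)/5 = 2*√C)
u(301)/Z = (2*√301)/10677 = (2*√301)*(1/10677) = 2*√301/10677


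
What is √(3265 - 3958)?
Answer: 3*I*√77 ≈ 26.325*I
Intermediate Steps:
√(3265 - 3958) = √(-693) = 3*I*√77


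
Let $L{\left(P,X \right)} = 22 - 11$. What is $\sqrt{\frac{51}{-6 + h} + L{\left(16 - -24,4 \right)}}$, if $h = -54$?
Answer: $\frac{\sqrt{1015}}{10} \approx 3.1859$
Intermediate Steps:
$L{\left(P,X \right)} = 11$ ($L{\left(P,X \right)} = 22 - 11 = 11$)
$\sqrt{\frac{51}{-6 + h} + L{\left(16 - -24,4 \right)}} = \sqrt{\frac{51}{-6 - 54} + 11} = \sqrt{\frac{51}{-60} + 11} = \sqrt{51 \left(- \frac{1}{60}\right) + 11} = \sqrt{- \frac{17}{20} + 11} = \sqrt{\frac{203}{20}} = \frac{\sqrt{1015}}{10}$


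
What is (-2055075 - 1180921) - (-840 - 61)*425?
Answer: -2853071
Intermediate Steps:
(-2055075 - 1180921) - (-840 - 61)*425 = -3235996 - (-901)*425 = -3235996 - 1*(-382925) = -3235996 + 382925 = -2853071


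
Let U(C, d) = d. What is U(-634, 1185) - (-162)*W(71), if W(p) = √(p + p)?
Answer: 1185 + 162*√142 ≈ 3115.5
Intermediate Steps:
W(p) = √2*√p (W(p) = √(2*p) = √2*√p)
U(-634, 1185) - (-162)*W(71) = 1185 - (-162)*√2*√71 = 1185 - (-162)*√142 = 1185 + 162*√142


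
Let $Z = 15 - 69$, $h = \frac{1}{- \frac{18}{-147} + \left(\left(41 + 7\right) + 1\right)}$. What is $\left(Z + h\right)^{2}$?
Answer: $\frac{16881545041}{5793649} \approx 2913.8$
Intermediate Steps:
$h = \frac{49}{2407}$ ($h = \frac{1}{\left(-18\right) \left(- \frac{1}{147}\right) + \left(48 + 1\right)} = \frac{1}{\frac{6}{49} + 49} = \frac{1}{\frac{2407}{49}} = \frac{49}{2407} \approx 0.020357$)
$Z = -54$ ($Z = 15 - 69 = -54$)
$\left(Z + h\right)^{2} = \left(-54 + \frac{49}{2407}\right)^{2} = \left(- \frac{129929}{2407}\right)^{2} = \frac{16881545041}{5793649}$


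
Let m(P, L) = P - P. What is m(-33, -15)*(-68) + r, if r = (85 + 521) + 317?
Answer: 923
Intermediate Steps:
m(P, L) = 0
r = 923 (r = 606 + 317 = 923)
m(-33, -15)*(-68) + r = 0*(-68) + 923 = 0 + 923 = 923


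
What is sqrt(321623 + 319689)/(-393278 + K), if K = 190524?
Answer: -14*sqrt(818)/101377 ≈ -0.0039497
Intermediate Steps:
sqrt(321623 + 319689)/(-393278 + K) = sqrt(321623 + 319689)/(-393278 + 190524) = sqrt(641312)/(-202754) = (28*sqrt(818))*(-1/202754) = -14*sqrt(818)/101377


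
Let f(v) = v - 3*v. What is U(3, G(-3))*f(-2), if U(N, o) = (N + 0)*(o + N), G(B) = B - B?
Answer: 36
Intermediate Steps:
G(B) = 0
f(v) = -2*v (f(v) = v - 3*v = -2*v)
U(N, o) = N*(N + o)
U(3, G(-3))*f(-2) = (3*(3 + 0))*(-2*(-2)) = (3*3)*4 = 9*4 = 36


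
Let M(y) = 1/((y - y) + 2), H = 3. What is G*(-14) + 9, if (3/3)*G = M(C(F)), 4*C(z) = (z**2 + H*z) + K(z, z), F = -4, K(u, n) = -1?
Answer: 2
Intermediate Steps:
C(z) = -1/4 + z**2/4 + 3*z/4 (C(z) = ((z**2 + 3*z) - 1)/4 = (-1 + z**2 + 3*z)/4 = -1/4 + z**2/4 + 3*z/4)
M(y) = 1/2 (M(y) = 1/(0 + 2) = 1/2)
G = 1/2 ≈ 0.50000
G*(-14) + 9 = (1/2)*(-14) + 9 = -7 + 9 = 2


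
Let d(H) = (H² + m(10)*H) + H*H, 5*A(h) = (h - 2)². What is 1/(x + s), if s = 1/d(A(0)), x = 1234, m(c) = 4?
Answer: 112/138233 ≈ 0.00081023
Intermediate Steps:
A(h) = (-2 + h)²/5 (A(h) = (h - 2)²/5 = (-2 + h)²/5)
d(H) = 2*H² + 4*H (d(H) = (H² + 4*H) + H*H = (H² + 4*H) + H² = 2*H² + 4*H)
s = 25/112 (s = 1/(2*((-2 + 0)²/5)*(2 + (-2 + 0)²/5)) = 1/(2*((⅕)*(-2)²)*(2 + (⅕)*(-2)²)) = 1/(2*((⅕)*4)*(2 + (⅕)*4)) = 1/(2*(⅘)*(2 + ⅘)) = 1/(2*(⅘)*(14/5)) = 1/(112/25) = 25/112 ≈ 0.22321)
1/(x + s) = 1/(1234 + 25/112) = 1/(138233/112) = 112/138233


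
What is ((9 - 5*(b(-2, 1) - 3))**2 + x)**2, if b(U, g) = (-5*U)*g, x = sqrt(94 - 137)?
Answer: (676 + I*sqrt(43))**2 ≈ 4.5693e+5 + 8865.7*I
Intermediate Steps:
x = I*sqrt(43) (x = sqrt(-43) = I*sqrt(43) ≈ 6.5574*I)
b(U, g) = -5*U*g
((9 - 5*(b(-2, 1) - 3))**2 + x)**2 = ((9 - 5*(-5*(-2)*1 - 3))**2 + I*sqrt(43))**2 = ((9 - 5*(10 - 3))**2 + I*sqrt(43))**2 = ((9 - 5*7)**2 + I*sqrt(43))**2 = ((9 - 35)**2 + I*sqrt(43))**2 = ((-26)**2 + I*sqrt(43))**2 = (676 + I*sqrt(43))**2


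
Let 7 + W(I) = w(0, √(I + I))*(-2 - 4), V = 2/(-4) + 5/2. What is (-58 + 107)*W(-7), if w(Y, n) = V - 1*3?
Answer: -49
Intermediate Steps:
V = 2 (V = 2*(-¼) + 5*(½) = -½ + 5/2 = 2)
w(Y, n) = -1 (w(Y, n) = 2 - 1*3 = 2 - 3 = -1)
W(I) = -1 (W(I) = -7 - (-2 - 4) = -7 - 1*(-6) = -7 + 6 = -1)
(-58 + 107)*W(-7) = (-58 + 107)*(-1) = 49*(-1) = -49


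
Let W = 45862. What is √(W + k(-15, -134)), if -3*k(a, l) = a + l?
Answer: 13*√2445/3 ≈ 214.27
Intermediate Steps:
k(a, l) = -a/3 - l/3 (k(a, l) = -(a + l)/3 = -a/3 - l/3)
√(W + k(-15, -134)) = √(45862 + (-⅓*(-15) - ⅓*(-134))) = √(45862 + (5 + 134/3)) = √(45862 + 149/3) = √(137735/3) = 13*√2445/3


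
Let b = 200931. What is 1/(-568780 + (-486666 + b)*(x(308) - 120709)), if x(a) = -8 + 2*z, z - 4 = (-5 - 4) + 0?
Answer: 1/34495360565 ≈ 2.8989e-11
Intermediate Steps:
z = -5 (z = 4 + ((-5 - 4) + 0) = 4 + (-9 + 0) = 4 - 9 = -5)
x(a) = -18 (x(a) = -8 + 2*(-5) = -8 - 10 = -18)
1/(-568780 + (-486666 + b)*(x(308) - 120709)) = 1/(-568780 + (-486666 + 200931)*(-18 - 120709)) = 1/(-568780 - 285735*(-120727)) = 1/(-568780 + 34495929345) = 1/34495360565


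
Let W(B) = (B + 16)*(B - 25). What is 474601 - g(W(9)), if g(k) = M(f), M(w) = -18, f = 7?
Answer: 474619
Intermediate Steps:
W(B) = (-25 + B)*(16 + B) (W(B) = (16 + B)*(-25 + B) = (-25 + B)*(16 + B))
g(k) = -18
474601 - g(W(9)) = 474601 - 1*(-18) = 474601 + 18 = 474619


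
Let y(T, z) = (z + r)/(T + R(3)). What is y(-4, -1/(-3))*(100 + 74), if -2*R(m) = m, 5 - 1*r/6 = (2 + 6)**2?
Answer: 123076/11 ≈ 11189.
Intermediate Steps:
r = -354 (r = 30 - 6*(2 + 6)**2 = 30 - 6*8**2 = 30 - 6*64 = 30 - 384 = -354)
R(m) = -m/2
y(T, z) = (-354 + z)/(-3/2 + T) (y(T, z) = (z - 354)/(T - 1/2*3) = (-354 + z)/(T - 3/2) = (-354 + z)/(-3/2 + T))
y(-4, -1/(-3))*(100 + 74) = (2*(-354 - 1/(-3))/(-3 + 2*(-4)))*(100 + 74) = (2*(-354 - 1*(-1/3))/(-3 - 8))*174 = (2*(-354 + 1/3)/(-11))*174 = (2*(-1/11)*(-1061/3))*174 = (2122/33)*174 = 123076/11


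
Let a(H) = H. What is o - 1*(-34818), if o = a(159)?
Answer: 34977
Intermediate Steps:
o = 159
o - 1*(-34818) = 159 - 1*(-34818) = 159 + 34818 = 34977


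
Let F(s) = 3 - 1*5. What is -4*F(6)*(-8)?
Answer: -64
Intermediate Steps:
F(s) = -2 (F(s) = 3 - 5 = -2)
-4*F(6)*(-8) = -4*(-2)*(-8) = 8*(-8) = -64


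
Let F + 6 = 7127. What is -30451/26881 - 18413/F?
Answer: -711801424/191419601 ≈ -3.7185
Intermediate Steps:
F = 7121 (F = -6 + 7127 = 7121)
-30451/26881 - 18413/F = -30451/26881 - 18413/7121 = -711801424/191419601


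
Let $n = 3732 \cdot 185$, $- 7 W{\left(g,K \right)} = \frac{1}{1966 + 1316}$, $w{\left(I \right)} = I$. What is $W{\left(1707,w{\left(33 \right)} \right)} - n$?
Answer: $- \frac{15861709081}{22974} \approx -6.9042 \cdot 10^{5}$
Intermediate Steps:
$W{\left(g,K \right)} = - \frac{1}{22974}$ ($W{\left(g,K \right)} = - \frac{1}{7 \left(1966 + 1316\right)} = - \frac{1}{7 \cdot 3282} = \left(- \frac{1}{7}\right) \frac{1}{3282} = - \frac{1}{22974}$)
$n = 690420$
$W{\left(1707,w{\left(33 \right)} \right)} - n = - \frac{1}{22974} - 690420 = - \frac{15861709081}{22974}$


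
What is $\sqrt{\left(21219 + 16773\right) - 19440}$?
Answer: $2 \sqrt{4638} \approx 136.21$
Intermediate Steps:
$\sqrt{\left(21219 + 16773\right) - 19440} = \sqrt{37992 - 19440} = \sqrt{18552} = 2 \sqrt{4638}$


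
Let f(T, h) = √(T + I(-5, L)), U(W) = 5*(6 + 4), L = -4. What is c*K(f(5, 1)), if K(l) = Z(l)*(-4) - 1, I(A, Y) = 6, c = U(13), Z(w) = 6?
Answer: -1250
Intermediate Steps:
U(W) = 50 (U(W) = 5*10 = 50)
c = 50
f(T, h) = √(6 + T) (f(T, h) = √(T + 6) = √(6 + T))
K(l) = -25 (K(l) = 6*(-4) - 1 = -24 - 1 = -25)
c*K(f(5, 1)) = 50*(-25) = -1250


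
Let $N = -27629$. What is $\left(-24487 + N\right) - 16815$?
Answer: $-68931$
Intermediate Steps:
$\left(-24487 + N\right) - 16815 = \left(-24487 - 27629\right) - 16815 = -52116 - 16815 = -68931$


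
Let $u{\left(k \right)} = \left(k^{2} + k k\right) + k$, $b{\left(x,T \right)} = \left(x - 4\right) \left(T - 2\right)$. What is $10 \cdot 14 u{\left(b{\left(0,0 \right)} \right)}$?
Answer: $19040$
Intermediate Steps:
$b{\left(x,T \right)} = \left(-4 + x\right) \left(-2 + T\right)$
$u{\left(k \right)} = k + 2 k^{2}$ ($u{\left(k \right)} = \left(k^{2} + k^{2}\right) + k = 2 k^{2} + k = k + 2 k^{2}$)
$10 \cdot 14 u{\left(b{\left(0,0 \right)} \right)} = 10 \cdot 14 \left(8 - 0 - 0 + 0 \cdot 0\right) \left(1 + 2 \left(8 - 0 - 0 + 0 \cdot 0\right)\right) = 140 \left(8 + 0 + 0 + 0\right) \left(1 + 2 \left(8 + 0 + 0 + 0\right)\right) = 140 \cdot 8 \left(1 + 2 \cdot 8\right) = 140 \cdot 8 \left(1 + 16\right) = 140 \cdot 8 \cdot 17 = 140 \cdot 136 = 19040$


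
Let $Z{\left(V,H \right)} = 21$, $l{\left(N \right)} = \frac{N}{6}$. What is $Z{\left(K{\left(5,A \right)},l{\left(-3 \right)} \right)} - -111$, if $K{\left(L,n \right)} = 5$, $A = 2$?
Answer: $132$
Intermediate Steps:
$l{\left(N \right)} = \frac{N}{6}$ ($l{\left(N \right)} = N \frac{1}{6} = \frac{N}{6}$)
$Z{\left(K{\left(5,A \right)},l{\left(-3 \right)} \right)} - -111 = 21 - -111 = 21 + 111 = 132$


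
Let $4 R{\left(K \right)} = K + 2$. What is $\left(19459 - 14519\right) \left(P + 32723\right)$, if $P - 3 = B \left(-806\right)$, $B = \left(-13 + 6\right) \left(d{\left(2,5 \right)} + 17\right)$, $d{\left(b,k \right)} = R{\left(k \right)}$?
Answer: $684256690$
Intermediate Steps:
$R{\left(K \right)} = \frac{1}{2} + \frac{K}{4}$ ($R{\left(K \right)} = \frac{K + 2}{4} = \frac{2 + K}{4} = \frac{1}{2} + \frac{K}{4}$)
$d{\left(b,k \right)} = \frac{1}{2} + \frac{k}{4}$
$B = - \frac{525}{4}$ ($B = \left(-13 + 6\right) \left(\left(\frac{1}{2} + \frac{1}{4} \cdot 5\right) + 17\right) = - 7 \left(\left(\frac{1}{2} + \frac{5}{4}\right) + 17\right) = - 7 \left(\frac{7}{4} + 17\right) = \left(-7\right) \frac{75}{4} = - \frac{525}{4} \approx -131.25$)
$P = \frac{211581}{2}$ ($P = 3 - - \frac{211575}{2} = 3 + \frac{211575}{2} = \frac{211581}{2} \approx 1.0579 \cdot 10^{5}$)
$\left(19459 - 14519\right) \left(P + 32723\right) = \left(19459 - 14519\right) \left(\frac{211581}{2} + 32723\right) = 4940 \cdot \frac{277027}{2} = 684256690$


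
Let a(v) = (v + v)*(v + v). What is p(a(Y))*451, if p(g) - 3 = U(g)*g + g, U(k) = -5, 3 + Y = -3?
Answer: -258423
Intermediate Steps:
Y = -6 (Y = -3 - 3 = -6)
a(v) = 4*v**2 (a(v) = (2*v)*(2*v) = 4*v**2)
p(g) = 3 - 4*g (p(g) = 3 + (-5*g + g) = 3 - 4*g)
p(a(Y))*451 = (3 - 16*(-6)**2)*451 = (3 - 16*36)*451 = (3 - 4*144)*451 = (3 - 576)*451 = -573*451 = -258423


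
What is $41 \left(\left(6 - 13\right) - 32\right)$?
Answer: $-1599$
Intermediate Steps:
$41 \left(\left(6 - 13\right) - 32\right) = 41 \left(-7 - 32\right) = 41 \left(-39\right) = -1599$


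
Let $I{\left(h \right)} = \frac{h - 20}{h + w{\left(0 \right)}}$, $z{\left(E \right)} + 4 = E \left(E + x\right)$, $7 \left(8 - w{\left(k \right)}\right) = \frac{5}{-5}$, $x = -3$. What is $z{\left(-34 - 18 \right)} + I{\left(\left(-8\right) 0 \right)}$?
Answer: $\frac{162652}{57} \approx 2853.5$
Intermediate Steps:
$w{\left(k \right)} = \frac{57}{7}$ ($w{\left(k \right)} = 8 - \frac{5 \frac{1}{-5}}{7} = 8 - \frac{5 \left(- \frac{1}{5}\right)}{7} = 8 - - \frac{1}{7} = 8 + \frac{1}{7} = \frac{57}{7}$)
$z{\left(E \right)} = -4 + E \left(-3 + E\right)$ ($z{\left(E \right)} = -4 + E \left(E - 3\right) = -4 + E \left(-3 + E\right)$)
$I{\left(h \right)} = \frac{-20 + h}{\frac{57}{7} + h}$ ($I{\left(h \right)} = \frac{h - 20}{h + \frac{57}{7}} = \frac{-20 + h}{\frac{57}{7} + h}$)
$z{\left(-34 - 18 \right)} + I{\left(\left(-8\right) 0 \right)} = \left(-4 + \left(-34 - 18\right)^{2} - 3 \left(-34 - 18\right)\right) + \frac{7 \left(-20 - 0\right)}{57 + 7 \left(\left(-8\right) 0\right)} = \left(-4 + \left(-34 - 18\right)^{2} - 3 \left(-34 - 18\right)\right) + \frac{7 \left(-20 + 0\right)}{57 + 7 \cdot 0} = \left(-4 + \left(-52\right)^{2} - -156\right) + 7 \frac{1}{57 + 0} \left(-20\right) = \left(-4 + 2704 + 156\right) + 7 \cdot \frac{1}{57} \left(-20\right) = 2856 + 7 \cdot \frac{1}{57} \left(-20\right) = 2856 - \frac{140}{57} = \frac{162652}{57}$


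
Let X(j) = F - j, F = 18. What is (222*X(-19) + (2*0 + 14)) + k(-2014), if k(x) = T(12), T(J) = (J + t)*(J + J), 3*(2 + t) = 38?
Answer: 8772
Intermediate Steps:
t = 32/3 (t = -2 + (⅓)*38 = -2 + 38/3 = 32/3 ≈ 10.667)
X(j) = 18 - j
T(J) = 2*J*(32/3 + J) (T(J) = (J + 32/3)*(J + J) = (32/3 + J)*(2*J) = 2*J*(32/3 + J))
k(x) = 544 (k(x) = (⅔)*12*(32 + 3*12) = (⅔)*12*(32 + 36) = (⅔)*12*68 = 544)
(222*X(-19) + (2*0 + 14)) + k(-2014) = (222*(18 - 1*(-19)) + (2*0 + 14)) + 544 = (222*(18 + 19) + (0 + 14)) + 544 = (222*37 + 14) + 544 = (8214 + 14) + 544 = 8228 + 544 = 8772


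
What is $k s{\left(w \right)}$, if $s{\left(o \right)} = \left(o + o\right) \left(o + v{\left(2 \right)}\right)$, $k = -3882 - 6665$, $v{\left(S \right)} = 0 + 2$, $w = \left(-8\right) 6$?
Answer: $-46575552$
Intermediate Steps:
$w = -48$
$v{\left(S \right)} = 2$
$k = -10547$ ($k = -3882 - 6665 = -10547$)
$s{\left(o \right)} = 2 o \left(2 + o\right)$ ($s{\left(o \right)} = \left(o + o\right) \left(o + 2\right) = 2 o \left(2 + o\right)$)
$k s{\left(w \right)} = - 10547 \cdot 2 \left(-48\right) \left(2 - 48\right) = - 10547 \cdot 2 \left(-48\right) \left(-46\right) = \left(-10547\right) 4416 = -46575552$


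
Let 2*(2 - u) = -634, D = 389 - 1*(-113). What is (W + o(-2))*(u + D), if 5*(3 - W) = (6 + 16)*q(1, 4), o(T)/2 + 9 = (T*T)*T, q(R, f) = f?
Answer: -199503/5 ≈ -39901.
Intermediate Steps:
D = 502 (D = 389 + 113 = 502)
u = 319 (u = 2 - 1/2*(-634) = 2 + 317 = 319)
o(T) = -18 + 2*T**3 (o(T) = -18 + 2*((T*T)*T) = -18 + 2*(T**2*T) = -18 + 2*T**3)
W = -73/5 (W = 3 - (6 + 16)*4/5 = 3 - 22*4/5 = 3 - 1/5*88 = 3 - 88/5 = -73/5 ≈ -14.600)
(W + o(-2))*(u + D) = (-73/5 + (-18 + 2*(-2)**3))*(319 + 502) = (-73/5 + (-18 + 2*(-8)))*821 = (-73/5 + (-18 - 16))*821 = (-73/5 - 34)*821 = -243/5*821 = -199503/5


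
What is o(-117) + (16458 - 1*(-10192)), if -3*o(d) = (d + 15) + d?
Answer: 26723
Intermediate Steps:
o(d) = -5 - 2*d/3 (o(d) = -((d + 15) + d)/3 = -((15 + d) + d)/3 = -(15 + 2*d)/3 = -5 - 2*d/3)
o(-117) + (16458 - 1*(-10192)) = (-5 - ⅔*(-117)) + (16458 - 1*(-10192)) = (-5 + 78) + (16458 + 10192) = 73 + 26650 = 26723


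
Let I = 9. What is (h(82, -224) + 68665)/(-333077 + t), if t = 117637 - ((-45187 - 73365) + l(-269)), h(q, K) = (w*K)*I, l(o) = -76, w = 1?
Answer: -66649/96812 ≈ -0.68844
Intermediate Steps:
h(q, K) = 9*K (h(q, K) = (1*K)*9 = K*9 = 9*K)
t = 236265 (t = 117637 - ((-45187 - 73365) - 76) = 117637 - (-118552 - 76) = 117637 - 1*(-118628) = 117637 + 118628 = 236265)
(h(82, -224) + 68665)/(-333077 + t) = (9*(-224) + 68665)/(-333077 + 236265) = (-2016 + 68665)/(-96812) = 66649*(-1/96812) = -66649/96812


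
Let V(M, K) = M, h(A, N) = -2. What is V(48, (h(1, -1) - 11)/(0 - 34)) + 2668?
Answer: 2716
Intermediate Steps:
V(48, (h(1, -1) - 11)/(0 - 34)) + 2668 = 48 + 2668 = 2716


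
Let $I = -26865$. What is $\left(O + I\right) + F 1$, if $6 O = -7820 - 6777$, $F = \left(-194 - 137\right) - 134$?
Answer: $- \frac{178577}{6} \approx -29763.0$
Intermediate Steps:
$F = -465$ ($F = -331 - 134 = -465$)
$O = - \frac{14597}{6}$ ($O = \frac{-7820 - 6777}{6} = \frac{1}{6} \left(-14597\right) = - \frac{14597}{6} \approx -2432.8$)
$\left(O + I\right) + F 1 = \left(- \frac{14597}{6} - 26865\right) - 465 = - \frac{175787}{6} - 465 = - \frac{178577}{6}$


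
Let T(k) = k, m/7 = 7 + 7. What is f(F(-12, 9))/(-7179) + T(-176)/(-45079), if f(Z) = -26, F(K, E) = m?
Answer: 2435558/323622141 ≈ 0.0075259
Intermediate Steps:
m = 98 (m = 7*(7 + 7) = 7*14 = 98)
F(K, E) = 98
f(F(-12, 9))/(-7179) + T(-176)/(-45079) = -26/(-7179) - 176/(-45079) = -26*(-1/7179) - 176*(-1/45079) = 26/7179 + 176/45079 = 2435558/323622141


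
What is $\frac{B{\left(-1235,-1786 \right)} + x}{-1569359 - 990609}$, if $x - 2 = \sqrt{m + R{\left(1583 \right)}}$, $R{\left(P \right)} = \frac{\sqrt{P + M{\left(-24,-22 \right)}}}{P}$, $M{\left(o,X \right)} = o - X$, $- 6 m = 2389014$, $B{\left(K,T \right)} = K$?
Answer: $\frac{1233}{2559968} - \frac{\sqrt{-997767317241 + 1583 \sqrt{1581}}}{4052429344} \approx 0.00048165 - 0.00024649 i$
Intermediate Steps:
$m = -398169$ ($m = \left(- \frac{1}{6}\right) 2389014 = -398169$)
$R{\left(P \right)} = \frac{\sqrt{-2 + P}}{P}$ ($R{\left(P \right)} = \frac{\sqrt{P - 2}}{P} = \frac{\sqrt{-2 + P}}{P}$)
$x = 2 + \sqrt{-398169 + \frac{\sqrt{1581}}{1583}}$ ($x = 2 + \sqrt{-398169 + \frac{\sqrt{-2 + 1583}}{1583}} = 2 + \sqrt{-398169 + \frac{\sqrt{1581}}{1583}} \approx 2.0 + 631.01 i$)
$\frac{B{\left(-1235,-1786 \right)} + x}{-1569359 - 990609} = \frac{-1235 + \left(2 + \frac{\sqrt{-997767317241 + 1583 \sqrt{1581}}}{1583}\right)}{-1569359 - 990609} = \frac{-1233 + \frac{\sqrt{-997767317241 + 1583 \sqrt{1581}}}{1583}}{-2559968} = \left(-1233 + \frac{\sqrt{-997767317241 + 1583 \sqrt{1581}}}{1583}\right) \left(- \frac{1}{2559968}\right) = \frac{1233}{2559968} - \frac{\sqrt{-997767317241 + 1583 \sqrt{1581}}}{4052429344}$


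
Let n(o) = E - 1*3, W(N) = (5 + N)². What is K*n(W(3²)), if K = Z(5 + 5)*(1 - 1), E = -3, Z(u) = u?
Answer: 0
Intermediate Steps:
K = 0 (K = (5 + 5)*(1 - 1) = 10*0 = 0)
n(o) = -6 (n(o) = -3 - 1*3 = -3 - 3 = -6)
K*n(W(3²)) = 0*(-6) = 0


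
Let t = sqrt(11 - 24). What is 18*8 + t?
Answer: 144 + I*sqrt(13) ≈ 144.0 + 3.6056*I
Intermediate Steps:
t = I*sqrt(13) (t = sqrt(-13) = I*sqrt(13) ≈ 3.6056*I)
18*8 + t = 18*8 + I*sqrt(13) = 144 + I*sqrt(13)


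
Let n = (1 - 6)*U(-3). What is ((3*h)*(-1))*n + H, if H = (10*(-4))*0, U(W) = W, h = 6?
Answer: -270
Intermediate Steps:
n = 15 (n = (1 - 6)*(-3) = -5*(-3) = 15)
H = 0 (H = -40*0 = 0)
((3*h)*(-1))*n + H = ((3*6)*(-1))*15 + 0 = (18*(-1))*15 + 0 = -18*15 + 0 = -270 + 0 = -270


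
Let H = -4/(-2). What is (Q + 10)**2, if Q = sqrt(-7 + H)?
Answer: (10 + I*sqrt(5))**2 ≈ 95.0 + 44.721*I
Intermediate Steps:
H = 2 (H = -4*(-1/2) = 2)
Q = I*sqrt(5) (Q = sqrt(-7 + 2) = sqrt(-5) = I*sqrt(5) ≈ 2.2361*I)
(Q + 10)**2 = (I*sqrt(5) + 10)**2 = (10 + I*sqrt(5))**2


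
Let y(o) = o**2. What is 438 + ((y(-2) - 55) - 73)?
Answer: 314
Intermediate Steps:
438 + ((y(-2) - 55) - 73) = 438 + (((-2)**2 - 55) - 73) = 438 + ((4 - 55) - 73) = 438 + (-51 - 73) = 438 - 124 = 314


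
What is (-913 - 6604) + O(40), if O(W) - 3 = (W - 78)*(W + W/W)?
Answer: -9072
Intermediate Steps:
O(W) = 3 + (1 + W)*(-78 + W) (O(W) = 3 + (W - 78)*(W + W/W) = 3 + (-78 + W)*(W + 1) = 3 + (-78 + W)*(1 + W) = 3 + (1 + W)*(-78 + W))
(-913 - 6604) + O(40) = (-913 - 6604) + (-75 + 40² - 77*40) = -7517 + (-75 + 1600 - 3080) = -7517 - 1555 = -9072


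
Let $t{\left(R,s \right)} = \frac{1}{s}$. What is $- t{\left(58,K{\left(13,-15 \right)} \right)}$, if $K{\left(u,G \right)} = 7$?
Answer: $- \frac{1}{7} \approx -0.14286$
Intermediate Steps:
$- t{\left(58,K{\left(13,-15 \right)} \right)} = - \frac{1}{7}$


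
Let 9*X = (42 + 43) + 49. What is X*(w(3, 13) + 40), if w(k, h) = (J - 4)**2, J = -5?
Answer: 16214/9 ≈ 1801.6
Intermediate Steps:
w(k, h) = 81 (w(k, h) = (-5 - 4)**2 = (-9)**2 = 81)
X = 134/9 (X = ((42 + 43) + 49)/9 = (85 + 49)/9 = (1/9)*134 = 134/9 ≈ 14.889)
X*(w(3, 13) + 40) = 134*(81 + 40)/9 = (134/9)*121 = 16214/9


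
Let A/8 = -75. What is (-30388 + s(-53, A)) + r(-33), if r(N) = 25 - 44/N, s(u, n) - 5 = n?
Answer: -92870/3 ≈ -30957.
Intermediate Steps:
A = -600 (A = 8*(-75) = -600)
s(u, n) = 5 + n
r(N) = 25 - 44/N
(-30388 + s(-53, A)) + r(-33) = (-30388 + (5 - 600)) + (25 - 44/(-33)) = (-30388 - 595) + (25 - 44*(-1/33)) = -30983 + (25 + 4/3) = -30983 + 79/3 = -92870/3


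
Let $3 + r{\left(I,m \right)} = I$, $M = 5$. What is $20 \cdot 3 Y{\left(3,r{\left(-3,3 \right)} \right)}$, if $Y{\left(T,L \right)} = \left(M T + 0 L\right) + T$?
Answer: $1080$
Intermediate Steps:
$r{\left(I,m \right)} = -3 + I$
$Y{\left(T,L \right)} = 6 T$ ($Y{\left(T,L \right)} = \left(5 T + 0 L\right) + T = \left(5 T + 0\right) + T = 5 T + T = 6 T$)
$20 \cdot 3 Y{\left(3,r{\left(-3,3 \right)} \right)} = 20 \cdot 3 \cdot 6 \cdot 3 = 60 \cdot 18 = 1080$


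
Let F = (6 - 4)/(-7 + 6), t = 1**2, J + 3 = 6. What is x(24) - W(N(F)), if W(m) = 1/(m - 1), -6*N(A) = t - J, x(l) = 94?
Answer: 191/2 ≈ 95.500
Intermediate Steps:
J = 3 (J = -3 + 6 = 3)
t = 1
F = -2 (F = 2/(-1) = 2*(-1) = -2)
N(A) = 1/3 (N(A) = -(1 - 1*3)/6 = -(1 - 3)/6 = -1/6*(-2) = 1/3)
W(m) = 1/(-1 + m)
x(24) - W(N(F)) = 94 - 1/(-1 + 1/3) = 94 - 1/(-2/3) = 94 - 1*(-3/2) = 94 + 3/2 = 191/2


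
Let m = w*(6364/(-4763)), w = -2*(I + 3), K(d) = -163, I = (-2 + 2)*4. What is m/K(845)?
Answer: -38184/776369 ≈ -0.049183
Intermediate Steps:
I = 0 (I = 0*4 = 0)
w = -6 (w = -2*(0 + 3) = -2*3 = -6)
m = 38184/4763 (m = -38184/(-4763) = -38184*(-1)/4763 = -6*(-6364/4763) = 38184/4763 ≈ 8.0168)
m/K(845) = (38184/4763)/(-163) = (38184/4763)*(-1/163) = -38184/776369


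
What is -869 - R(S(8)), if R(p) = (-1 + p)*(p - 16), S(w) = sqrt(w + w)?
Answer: -833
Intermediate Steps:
S(w) = sqrt(2)*sqrt(w) (S(w) = sqrt(2*w) = sqrt(2)*sqrt(w))
R(p) = (-1 + p)*(-16 + p)
-869 - R(S(8)) = -869 - (16 + (sqrt(2)*sqrt(8))**2 - 17*sqrt(2)*sqrt(8)) = -869 - (16 + (sqrt(2)*(2*sqrt(2)))**2 - 17*sqrt(2)*2*sqrt(2)) = -869 - (16 + 4**2 - 17*4) = -869 - (16 + 16 - 68) = -869 - 1*(-36) = -869 + 36 = -833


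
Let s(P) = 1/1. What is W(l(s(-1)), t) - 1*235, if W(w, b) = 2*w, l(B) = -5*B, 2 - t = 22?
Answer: -245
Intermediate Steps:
t = -20 (t = 2 - 1*22 = 2 - 22 = -20)
s(P) = 1
W(l(s(-1)), t) - 1*235 = 2*(-5*1) - 1*235 = 2*(-5) - 235 = -10 - 235 = -245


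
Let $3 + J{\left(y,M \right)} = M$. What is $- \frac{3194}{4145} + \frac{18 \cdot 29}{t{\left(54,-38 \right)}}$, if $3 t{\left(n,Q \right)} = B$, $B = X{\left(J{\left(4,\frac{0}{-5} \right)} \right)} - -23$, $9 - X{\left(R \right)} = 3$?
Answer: $\frac{220636}{4145} \approx 53.229$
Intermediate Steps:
$J{\left(y,M \right)} = -3 + M$
$X{\left(R \right)} = 6$ ($X{\left(R \right)} = 9 - 3 = 6$)
$B = 29$ ($B = 6 - -23 = 6 + 23 = 29$)
$t{\left(n,Q \right)} = \frac{29}{3}$ ($t{\left(n,Q \right)} = \frac{1}{3} \cdot 29 = \frac{29}{3}$)
$- \frac{3194}{4145} + \frac{18 \cdot 29}{t{\left(54,-38 \right)}} = - \frac{3194}{4145} + \frac{18 \cdot 29}{\frac{29}{3}} = \left(-3194\right) \frac{1}{4145} + 522 \cdot \frac{3}{29} = - \frac{3194}{4145} + 54 = \frac{220636}{4145}$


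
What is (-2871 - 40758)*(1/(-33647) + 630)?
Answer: -924830483061/33647 ≈ -2.7486e+7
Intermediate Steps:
(-2871 - 40758)*(1/(-33647) + 630) = -43629*(-1/33647 + 630) = -43629*21197609/33647 = -924830483061/33647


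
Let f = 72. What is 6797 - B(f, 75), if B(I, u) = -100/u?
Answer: 20395/3 ≈ 6798.3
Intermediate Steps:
6797 - B(f, 75) = 6797 - (-100)/75 = 6797 - 1*(-4/3) = 6797 + 4/3 = 20395/3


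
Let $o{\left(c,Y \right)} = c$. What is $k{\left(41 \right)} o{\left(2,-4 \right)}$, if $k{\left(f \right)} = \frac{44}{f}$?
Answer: $\frac{88}{41} \approx 2.1463$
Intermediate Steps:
$k{\left(41 \right)} o{\left(2,-4 \right)} = \frac{44}{41} \cdot 2 = \frac{88}{41}$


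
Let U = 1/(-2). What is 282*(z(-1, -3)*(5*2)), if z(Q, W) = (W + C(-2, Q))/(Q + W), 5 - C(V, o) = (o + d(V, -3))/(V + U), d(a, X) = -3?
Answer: -282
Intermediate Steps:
U = -1/2 ≈ -0.50000
C(V, o) = 5 - (-3 + o)/(-1/2 + V) (C(V, o) = 5 - (o - 3)/(V - 1/2) = 5 - (-3 + o)/(-1/2 + V))
z(Q, W) = (19/5 + W + 2*Q/5)/(Q + W) (z(Q, W) = (W + (1 - 2*Q + 10*(-2))/(-1 + 2*(-2)))/(Q + W) = (W + (1 - 2*Q - 20)/(-1 - 4))/(Q + W) = (W + (-19 - 2*Q)/(-5))/(Q + W) = (W - (-19 - 2*Q)/5)/(Q + W) = (W + (19/5 + 2*Q/5))/(Q + W) = (19/5 + W + 2*Q/5)/(Q + W))
282*(z(-1, -3)*(5*2)) = 282*(((19/5 - 3 + (2/5)*(-1))/(-1 - 3))*(5*2)) = 282*(((19/5 - 3 - 2/5)/(-4))*10) = 282*(-1/4*2/5*10) = 282*(-1/10*10) = 282*(-1) = -282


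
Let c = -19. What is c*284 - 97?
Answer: -5493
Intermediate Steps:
c*284 - 97 = -19*284 - 97 = -5396 - 97 = -5493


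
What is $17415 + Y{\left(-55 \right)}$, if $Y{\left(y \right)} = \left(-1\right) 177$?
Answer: $17238$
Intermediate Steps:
$Y{\left(y \right)} = -177$
$17415 + Y{\left(-55 \right)} = 17415 - 177 = 17238$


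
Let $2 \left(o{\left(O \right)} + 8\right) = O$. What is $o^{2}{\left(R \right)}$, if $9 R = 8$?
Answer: $\frac{4624}{81} \approx 57.086$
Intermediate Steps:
$R = \frac{8}{9}$ ($R = \frac{1}{9} \cdot 8 = \frac{8}{9} \approx 0.88889$)
$o{\left(O \right)} = -8 + \frac{O}{2}$
$o^{2}{\left(R \right)} = \left(-8 + \frac{1}{2} \cdot \frac{8}{9}\right)^{2} = \left(-8 + \frac{4}{9}\right)^{2} = \left(- \frac{68}{9}\right)^{2} = \frac{4624}{81}$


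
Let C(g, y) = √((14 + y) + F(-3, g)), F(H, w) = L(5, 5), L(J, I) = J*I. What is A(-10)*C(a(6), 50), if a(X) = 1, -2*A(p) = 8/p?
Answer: 2*√89/5 ≈ 3.7736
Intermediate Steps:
L(J, I) = I*J
F(H, w) = 25 (F(H, w) = 5*5 = 25)
A(p) = -4/p
C(g, y) = √(39 + y) (C(g, y) = √((14 + y) + 25) = √(39 + y))
A(-10)*C(a(6), 50) = (-4/(-10))*√(39 + 50) = (-4*(-⅒))*√89 = 2*√89/5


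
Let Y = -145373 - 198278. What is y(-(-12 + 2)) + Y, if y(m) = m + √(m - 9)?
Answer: -343640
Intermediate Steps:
Y = -343651
y(m) = m + √(-9 + m)
y(-(-12 + 2)) + Y = (-(-12 + 2) + √(-9 - (-12 + 2))) - 343651 = (-1*(-10) + √(-9 - 1*(-10))) - 343651 = (10 + √(-9 + 10)) - 343651 = (10 + √1) - 343651 = (10 + 1) - 343651 = 11 - 343651 = -343640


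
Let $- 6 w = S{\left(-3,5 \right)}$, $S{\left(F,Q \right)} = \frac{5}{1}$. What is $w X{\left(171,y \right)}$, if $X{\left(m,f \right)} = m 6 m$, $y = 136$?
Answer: $-146205$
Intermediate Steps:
$X{\left(m,f \right)} = 6 m^{2}$ ($X{\left(m,f \right)} = 6 m m = 6 m^{2}$)
$S{\left(F,Q \right)} = 5$ ($S{\left(F,Q \right)} = 5 \cdot 1 = 5$)
$w = - \frac{5}{6}$ ($w = \left(- \frac{1}{6}\right) 5 = - \frac{5}{6} \approx -0.83333$)
$w X{\left(171,y \right)} = - \frac{5 \cdot 6 \cdot 171^{2}}{6} = - \frac{5 \cdot 6 \cdot 29241}{6} = \left(- \frac{5}{6}\right) 175446 = -146205$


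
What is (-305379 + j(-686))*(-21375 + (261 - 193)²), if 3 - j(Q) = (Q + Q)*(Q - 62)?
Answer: 22306167632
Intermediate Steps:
j(Q) = 3 - 2*Q*(-62 + Q) (j(Q) = 3 - (Q + Q)*(Q - 62) = 3 - 2*Q*(-62 + Q))
(-305379 + j(-686))*(-21375 + (261 - 193)²) = (-305379 + (3 - 2*(-686)² + 124*(-686)))*(-21375 + (261 - 193)²) = (-305379 + (3 - 2*470596 - 85064))*(-21375 + 68²) = (-305379 + (3 - 941192 - 85064))*(-21375 + 4624) = (-305379 - 1026253)*(-16751) = -1331632*(-16751) = 22306167632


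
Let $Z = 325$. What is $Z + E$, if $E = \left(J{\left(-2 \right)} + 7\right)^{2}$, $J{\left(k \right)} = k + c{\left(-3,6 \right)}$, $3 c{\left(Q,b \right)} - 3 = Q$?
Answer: $350$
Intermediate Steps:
$c{\left(Q,b \right)} = 1 + \frac{Q}{3}$
$J{\left(k \right)} = k$ ($J{\left(k \right)} = k + \left(1 + \frac{1}{3} \left(-3\right)\right) = k + \left(1 - 1\right) = k + 0 = k$)
$E = 25$ ($E = \left(-2 + 7\right)^{2} = 5^{2} = 25$)
$Z + E = 325 + 25 = 350$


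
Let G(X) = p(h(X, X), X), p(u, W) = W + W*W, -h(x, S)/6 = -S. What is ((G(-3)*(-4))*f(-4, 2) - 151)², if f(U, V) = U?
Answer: 3025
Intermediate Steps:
h(x, S) = 6*S (h(x, S) = -(-6)*S = 6*S)
p(u, W) = W + W²
G(X) = X*(1 + X)
((G(-3)*(-4))*f(-4, 2) - 151)² = ((-3*(1 - 3)*(-4))*(-4) - 151)² = ((-3*(-2)*(-4))*(-4) - 151)² = ((6*(-4))*(-4) - 151)² = (-24*(-4) - 151)² = (96 - 151)² = (-55)² = 3025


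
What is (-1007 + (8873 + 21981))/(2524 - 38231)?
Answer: -29847/35707 ≈ -0.83589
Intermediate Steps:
(-1007 + (8873 + 21981))/(2524 - 38231) = (-1007 + 30854)/(-35707) = 29847*(-1/35707) = -29847/35707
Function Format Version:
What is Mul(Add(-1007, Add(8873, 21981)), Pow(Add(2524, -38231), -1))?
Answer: Rational(-29847, 35707) ≈ -0.83589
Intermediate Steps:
Mul(Add(-1007, Add(8873, 21981)), Pow(Add(2524, -38231), -1)) = Mul(Add(-1007, 30854), Pow(-35707, -1)) = Mul(29847, Rational(-1, 35707)) = Rational(-29847, 35707)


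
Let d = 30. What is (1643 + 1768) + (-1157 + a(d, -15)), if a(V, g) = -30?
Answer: 2224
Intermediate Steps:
(1643 + 1768) + (-1157 + a(d, -15)) = (1643 + 1768) + (-1157 - 30) = 3411 - 1187 = 2224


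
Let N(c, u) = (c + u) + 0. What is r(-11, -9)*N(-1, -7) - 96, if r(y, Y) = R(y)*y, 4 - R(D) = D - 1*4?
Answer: 1576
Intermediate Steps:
R(D) = 8 - D (R(D) = 4 - (D - 1*4) = 4 - (D - 4) = 4 - (-4 + D) = 4 + (4 - D) = 8 - D)
r(y, Y) = y*(8 - y) (r(y, Y) = (8 - y)*y = y*(8 - y))
N(c, u) = c + u
r(-11, -9)*N(-1, -7) - 96 = (-11*(8 - 1*(-11)))*(-1 - 7) - 96 = -11*(8 + 11)*(-8) - 96 = -11*19*(-8) - 96 = -209*(-8) - 96 = 1672 - 96 = 1576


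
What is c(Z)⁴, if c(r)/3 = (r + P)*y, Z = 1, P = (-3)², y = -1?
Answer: 810000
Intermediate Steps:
P = 9
c(r) = -27 - 3*r (c(r) = 3*((r + 9)*(-1)) = 3*((9 + r)*(-1)) = 3*(-9 - r) = -27 - 3*r)
c(Z)⁴ = (-27 - 3*1)⁴ = (-27 - 3)⁴ = (-30)⁴ = 810000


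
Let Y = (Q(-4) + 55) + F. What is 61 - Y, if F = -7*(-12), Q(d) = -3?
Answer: -75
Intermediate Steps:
F = 84
Y = 136 (Y = (-3 + 55) + 84 = 52 + 84 = 136)
61 - Y = 61 - 1*136 = 61 - 136 = -75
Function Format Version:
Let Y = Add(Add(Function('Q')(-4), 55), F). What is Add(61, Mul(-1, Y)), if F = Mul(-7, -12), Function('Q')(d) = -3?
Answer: -75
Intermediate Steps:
F = 84
Y = 136 (Y = Add(Add(-3, 55), 84) = Add(52, 84) = 136)
Add(61, Mul(-1, Y)) = Add(61, Mul(-1, 136)) = Add(61, -136) = -75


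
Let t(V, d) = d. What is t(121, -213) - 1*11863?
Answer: -12076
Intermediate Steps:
t(121, -213) - 1*11863 = -213 - 1*11863 = -213 - 11863 = -12076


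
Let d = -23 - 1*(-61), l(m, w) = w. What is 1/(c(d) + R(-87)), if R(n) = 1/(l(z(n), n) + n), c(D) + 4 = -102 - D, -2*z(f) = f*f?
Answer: -174/25057 ≈ -0.0069442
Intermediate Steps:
z(f) = -f²/2 (z(f) = -f*f/2 = -f²/2)
d = 38 (d = -23 + 61 = 38)
c(D) = -106 - D (c(D) = -4 + (-102 - D) = -106 - D)
R(n) = 1/(2*n) (R(n) = 1/(n + n) = 1/(2*n))
1/(c(d) + R(-87)) = 1/((-106 - 1*38) + (½)/(-87)) = 1/((-106 - 38) + (½)*(-1/87)) = 1/(-144 - 1/174) = 1/(-25057/174) = -174/25057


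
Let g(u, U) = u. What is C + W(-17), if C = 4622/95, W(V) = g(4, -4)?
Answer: 5002/95 ≈ 52.653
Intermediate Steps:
W(V) = 4
C = 4622/95 (C = 4622*(1/95) = 4622/95 ≈ 48.653)
C + W(-17) = 4622/95 + 4 = 5002/95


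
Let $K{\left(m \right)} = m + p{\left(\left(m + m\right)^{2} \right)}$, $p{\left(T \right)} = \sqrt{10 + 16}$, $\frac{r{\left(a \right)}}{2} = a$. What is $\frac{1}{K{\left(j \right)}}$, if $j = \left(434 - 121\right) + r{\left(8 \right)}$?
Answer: $\frac{329}{108215} - \frac{\sqrt{26}}{108215} \approx 0.0029931$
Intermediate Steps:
$r{\left(a \right)} = 2 a$
$j = 329$ ($j = \left(434 - 121\right) + 2 \cdot 8 = 313 + 16 = 329$)
$p{\left(T \right)} = \sqrt{26}$
$K{\left(m \right)} = m + \sqrt{26}$
$\frac{1}{K{\left(j \right)}} = \frac{1}{329 + \sqrt{26}}$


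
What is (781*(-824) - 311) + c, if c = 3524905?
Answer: 2881050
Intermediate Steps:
(781*(-824) - 311) + c = (781*(-824) - 311) + 3524905 = (-643544 - 311) + 3524905 = -643855 + 3524905 = 2881050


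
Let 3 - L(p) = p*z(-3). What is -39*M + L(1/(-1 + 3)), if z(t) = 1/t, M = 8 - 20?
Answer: 2827/6 ≈ 471.17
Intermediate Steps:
M = -12
z(t) = 1/t
L(p) = 3 + p/3 (L(p) = 3 - p/(-3) = 3 - p*(-1)/3 = 3 - (-1)*p/3 = 3 + p/3)
-39*M + L(1/(-1 + 3)) = -39*(-12) + (3 + 1/(3*(-1 + 3))) = 468 + (3 + (1/3)/2) = 468 + (3 + (1/3)*(1/2)) = 468 + (3 + 1/6) = 468 + 19/6 = 2827/6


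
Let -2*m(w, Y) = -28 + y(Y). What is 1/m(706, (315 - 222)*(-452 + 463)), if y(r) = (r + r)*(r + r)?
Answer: -1/2093044 ≈ -4.7777e-7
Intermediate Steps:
y(r) = 4*r² (y(r) = (2*r)*(2*r) = 4*r²)
m(w, Y) = 14 - 2*Y² (m(w, Y) = -(-28 + 4*Y²)/2 = 14 - 2*Y²)
1/m(706, (315 - 222)*(-452 + 463)) = 1/(14 - 2*(-452 + 463)²*(315 - 222)²) = 1/(14 - 2*(93*11)²) = 1/(14 - 2*1023²) = 1/(14 - 2*1046529) = 1/(14 - 2093058) = 1/(-2093044) = -1/2093044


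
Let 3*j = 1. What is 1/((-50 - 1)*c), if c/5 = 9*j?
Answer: -1/765 ≈ -0.0013072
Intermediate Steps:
j = 1/3 (j = (1/3)*1 = 1/3 ≈ 0.33333)
c = 15 (c = 5*(9*(1/3)) = 5*3 = 15)
1/((-50 - 1)*c) = 1/((-50 - 1)*15) = 1/(-51*15) = 1/(-765) = -1/765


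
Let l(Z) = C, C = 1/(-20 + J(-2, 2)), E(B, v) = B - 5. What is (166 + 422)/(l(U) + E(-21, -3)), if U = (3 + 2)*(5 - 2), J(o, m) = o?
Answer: -4312/191 ≈ -22.576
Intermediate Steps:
E(B, v) = -5 + B
U = 15 (U = 5*3 = 15)
C = -1/22 (C = 1/(-20 - 2) = 1/(-22) = -1/22 ≈ -0.045455)
l(Z) = -1/22
(166 + 422)/(l(U) + E(-21, -3)) = (166 + 422)/(-1/22 + (-5 - 21)) = 588/(-1/22 - 26) = 588/(-573/22) = 588*(-22/573) = -4312/191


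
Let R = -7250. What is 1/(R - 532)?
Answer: -1/7782 ≈ -0.00012850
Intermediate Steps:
1/(R - 532) = 1/(-7250 - 532) = 1/(-7782) = -1/7782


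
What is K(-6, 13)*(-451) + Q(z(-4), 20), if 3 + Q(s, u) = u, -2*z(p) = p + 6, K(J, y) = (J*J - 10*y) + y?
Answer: 36548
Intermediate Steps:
K(J, y) = J² - 9*y (K(J, y) = (J² - 10*y) + y = J² - 9*y)
z(p) = -3 - p/2 (z(p) = -(p + 6)/2 = -(6 + p)/2 = -3 - p/2)
Q(s, u) = -3 + u
K(-6, 13)*(-451) + Q(z(-4), 20) = ((-6)² - 9*13)*(-451) + (-3 + 20) = (36 - 117)*(-451) + 17 = -81*(-451) + 17 = 36531 + 17 = 36548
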